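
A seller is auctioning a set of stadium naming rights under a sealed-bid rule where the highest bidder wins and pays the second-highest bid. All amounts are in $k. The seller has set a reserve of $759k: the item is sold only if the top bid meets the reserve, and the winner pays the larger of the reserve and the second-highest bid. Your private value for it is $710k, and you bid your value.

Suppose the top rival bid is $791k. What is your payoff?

$0k

Your bid $710k is below the highest competing bid $791k, so you lose. Payoff $0k.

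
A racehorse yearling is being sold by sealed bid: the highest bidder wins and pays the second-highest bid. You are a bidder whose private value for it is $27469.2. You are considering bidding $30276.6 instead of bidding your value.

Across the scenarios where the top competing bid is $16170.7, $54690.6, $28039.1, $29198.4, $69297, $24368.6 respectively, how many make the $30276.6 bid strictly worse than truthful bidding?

The deviation hurts exactly when the highest competing bid lies strictly between $27469.2 and $30276.6 — overbidding then wins at a price above your value.
$16170.7: below both → same outcome either way.
$54690.6: above both → same outcome either way.
$28039.1: inside the interval → strictly worse (loss $569.9).
$29198.4: inside the interval → strictly worse (loss $1729.2).
$69297: above both → same outcome either way.
$24368.6: below both → same outcome either way.
Count: 2.

2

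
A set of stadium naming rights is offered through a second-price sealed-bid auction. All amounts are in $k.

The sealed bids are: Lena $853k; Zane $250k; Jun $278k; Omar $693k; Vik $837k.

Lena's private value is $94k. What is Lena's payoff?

Highest bid: Lena at $853k, so Lena wins.
Second-highest bid: Vik at $837k — that is the price the winner pays.
Lena's payoff = value − price = $94k − $837k = −$743k.

−$743k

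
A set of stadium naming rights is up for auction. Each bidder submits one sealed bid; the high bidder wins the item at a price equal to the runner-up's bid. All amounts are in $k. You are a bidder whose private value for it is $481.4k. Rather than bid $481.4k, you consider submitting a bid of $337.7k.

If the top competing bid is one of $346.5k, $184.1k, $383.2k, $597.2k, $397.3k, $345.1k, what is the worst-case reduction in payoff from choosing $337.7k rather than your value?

$346.5k: truthful gives $134.9k, deviation gives $0k → loss $134.9k.
$184.1k: same outcome either way → loss $0k.
$383.2k: truthful gives $98.2k, deviation gives $0k → loss $98.2k.
$597.2k: same outcome either way → loss $0k.
$397.3k: truthful gives $84.1k, deviation gives $0k → loss $84.1k.
$345.1k: truthful gives $136.3k, deviation gives $0k → loss $136.3k.
Maximum loss: $136.3k.

$136.3k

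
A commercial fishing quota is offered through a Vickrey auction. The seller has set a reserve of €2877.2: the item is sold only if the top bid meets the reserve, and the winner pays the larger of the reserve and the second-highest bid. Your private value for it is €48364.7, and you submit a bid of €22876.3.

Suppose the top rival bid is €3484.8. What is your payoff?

€44879.9

Your bid €22876.3 is the highest and exceeds the reserve.
Price = max(second-highest bid, reserve) = max(€3484.8, €2877.2) = €3484.8.
Payoff = €48364.7 − €3484.8 = €44879.9.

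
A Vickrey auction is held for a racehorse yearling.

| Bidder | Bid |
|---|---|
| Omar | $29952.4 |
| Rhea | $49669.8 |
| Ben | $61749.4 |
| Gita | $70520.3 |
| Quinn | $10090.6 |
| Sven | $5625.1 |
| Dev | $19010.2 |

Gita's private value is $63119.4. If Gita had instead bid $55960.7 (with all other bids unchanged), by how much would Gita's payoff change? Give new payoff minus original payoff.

The highest bid among the other bidders is $61749.4; Gita's bid doesn't change that.
Original bid $70520.3: Gita is highest, pays the top rival bid $61749.4; payoff $63119.4 − $61749.4 = $1370.
Alternative bid $55960.7: Gita is not highest (top rival bid is $61749.4); payoff $0.
Change in payoff = $0 − ($1370) = −$1370.

−$1370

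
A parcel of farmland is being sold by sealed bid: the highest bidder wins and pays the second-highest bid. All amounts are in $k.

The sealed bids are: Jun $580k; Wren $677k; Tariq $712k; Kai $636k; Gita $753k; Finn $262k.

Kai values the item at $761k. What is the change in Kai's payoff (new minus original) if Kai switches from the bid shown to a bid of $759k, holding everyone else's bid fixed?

$8k

The highest bid among the other bidders is $753k; Kai's bid doesn't change that.
Original bid $636k: Kai is not highest (top rival bid is $753k); payoff $0k.
Alternative bid $759k: Kai is highest, pays the top rival bid $753k; payoff $761k − $753k = $8k.
Change in payoff = $8k − ($0k) = $8k.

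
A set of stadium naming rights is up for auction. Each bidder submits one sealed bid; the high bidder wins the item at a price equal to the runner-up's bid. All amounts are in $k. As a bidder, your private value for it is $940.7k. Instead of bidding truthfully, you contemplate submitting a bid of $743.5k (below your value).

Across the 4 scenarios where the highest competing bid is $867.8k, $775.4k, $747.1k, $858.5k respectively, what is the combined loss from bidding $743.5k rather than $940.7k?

The deviation costs you only when the competing bid falls strictly between $743.5k and $940.7k; elsewhere both bids give the same outcome.
$867.8k: truthful payoff $72.9k, deviation payoff $0k → loss $72.9k.
$775.4k: truthful payoff $165.3k, deviation payoff $0k → loss $165.3k.
$747.1k: truthful payoff $193.6k, deviation payoff $0k → loss $193.6k.
$858.5k: truthful payoff $82.2k, deviation payoff $0k → loss $82.2k.
Total loss = $72.9k + $165.3k + $193.6k + $82.2k = $514k.
Truthful bidding weakly dominates here: raising your bid can only win items priced above your value, and lowering it can only forfeit items priced below.

$514k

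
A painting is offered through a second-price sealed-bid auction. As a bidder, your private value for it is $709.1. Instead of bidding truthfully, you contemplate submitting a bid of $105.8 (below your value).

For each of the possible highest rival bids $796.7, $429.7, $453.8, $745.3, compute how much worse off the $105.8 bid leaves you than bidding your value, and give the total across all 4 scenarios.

$534.7

The deviation costs you only when the competing bid falls strictly between $105.8 and $709.1; elsewhere both bids give the same outcome.
$796.7: outcomes coincide → loss $0.
$429.7: truthful payoff $279.4, deviation payoff $0 → loss $279.4.
$453.8: truthful payoff $255.3, deviation payoff $0 → loss $255.3.
$745.3: outcomes coincide → loss $0.
Total loss = $279.4 + $255.3 = $534.7.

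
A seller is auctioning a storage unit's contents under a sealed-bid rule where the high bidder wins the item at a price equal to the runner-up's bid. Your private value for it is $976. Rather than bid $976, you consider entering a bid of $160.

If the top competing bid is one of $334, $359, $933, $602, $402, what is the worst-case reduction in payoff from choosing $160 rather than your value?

$334: truthful gives $642, deviation gives $0 → loss $642.
$359: truthful gives $617, deviation gives $0 → loss $617.
$933: truthful gives $43, deviation gives $0 → loss $43.
$602: truthful gives $374, deviation gives $0 → loss $374.
$402: truthful gives $574, deviation gives $0 → loss $574.
Maximum loss: $642.

$642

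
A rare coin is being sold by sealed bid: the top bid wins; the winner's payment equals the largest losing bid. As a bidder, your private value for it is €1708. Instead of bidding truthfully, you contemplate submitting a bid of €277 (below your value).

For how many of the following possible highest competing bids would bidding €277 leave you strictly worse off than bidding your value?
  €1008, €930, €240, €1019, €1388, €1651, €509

The deviation hurts exactly when the highest competing bid lies strictly between €277 and €1708 — underbidding then forfeits a profitable win.
€1008: inside the interval → strictly worse (loss €700).
€930: inside the interval → strictly worse (loss €778).
€240: below both → same outcome either way.
€1019: inside the interval → strictly worse (loss €689).
€1388: inside the interval → strictly worse (loss €320).
€1651: inside the interval → strictly worse (loss €57).
€509: inside the interval → strictly worse (loss €1199).
Count: 6.

6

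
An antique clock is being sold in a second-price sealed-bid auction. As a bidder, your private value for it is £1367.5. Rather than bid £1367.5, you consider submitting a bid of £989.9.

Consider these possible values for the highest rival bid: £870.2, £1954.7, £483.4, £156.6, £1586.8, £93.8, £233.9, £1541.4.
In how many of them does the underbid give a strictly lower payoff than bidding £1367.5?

0

The deviation hurts exactly when the highest competing bid lies strictly between £989.9 and £1367.5 — underbidding then forfeits a profitable win.
£870.2: below both → same outcome either way.
£1954.7: above both → same outcome either way.
£483.4: below both → same outcome either way.
£156.6: below both → same outcome either way.
£1586.8: above both → same outcome either way.
£93.8: below both → same outcome either way.
£233.9: below both → same outcome either way.
£1541.4: above both → same outcome either way.
Count: 0.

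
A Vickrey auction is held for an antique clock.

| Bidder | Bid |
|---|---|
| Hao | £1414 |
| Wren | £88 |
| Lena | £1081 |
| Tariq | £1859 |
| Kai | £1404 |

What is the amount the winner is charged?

£1414

Highest bid: Tariq at £1859, so Tariq wins.
Second-highest bid: Hao at £1414 — that is the price the winner pays.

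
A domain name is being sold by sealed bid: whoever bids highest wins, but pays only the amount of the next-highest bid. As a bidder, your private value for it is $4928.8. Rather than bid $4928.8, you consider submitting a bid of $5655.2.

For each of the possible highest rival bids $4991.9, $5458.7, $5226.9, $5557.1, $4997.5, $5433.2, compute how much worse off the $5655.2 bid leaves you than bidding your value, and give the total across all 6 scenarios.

$2092.5

The deviation costs you only when the competing bid falls strictly between $4928.8 and $5655.2; elsewhere both bids give the same outcome.
$4991.9: truthful payoff $0, deviation payoff −$63.1 → loss $63.1.
$5458.7: truthful payoff $0, deviation payoff −$529.9 → loss $529.9.
$5226.9: truthful payoff $0, deviation payoff −$298.1 → loss $298.1.
$5557.1: truthful payoff $0, deviation payoff −$628.3 → loss $628.3.
$4997.5: truthful payoff $0, deviation payoff −$68.7 → loss $68.7.
$5433.2: truthful payoff $0, deviation payoff −$504.4 → loss $504.4.
Total loss = $63.1 + $529.9 + $298.1 + $628.3 + $68.7 + $504.4 = $2092.5.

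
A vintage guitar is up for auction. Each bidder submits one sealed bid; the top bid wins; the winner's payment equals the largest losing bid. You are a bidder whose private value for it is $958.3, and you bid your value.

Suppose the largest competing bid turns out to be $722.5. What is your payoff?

$235.8

Your bid $958.3 exceeds the highest competing bid $722.5, so you win.
In a second-price auction the winner pays the second-highest bid, $722.5.
Payoff = value − price = $958.3 − $722.5 = $235.8.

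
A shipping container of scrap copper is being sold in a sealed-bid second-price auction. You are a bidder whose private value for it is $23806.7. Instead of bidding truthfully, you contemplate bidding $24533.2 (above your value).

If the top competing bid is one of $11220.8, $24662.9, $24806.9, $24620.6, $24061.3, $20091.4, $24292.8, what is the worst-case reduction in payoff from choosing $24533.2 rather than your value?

$486.1

$11220.8: same outcome either way → loss $0.
$24662.9: same outcome either way → loss $0.
$24806.9: same outcome either way → loss $0.
$24620.6: same outcome either way → loss $0.
$24061.3: truthful gives $0, deviation gives −$254.6 → loss $254.6.
$20091.4: same outcome either way → loss $0.
$24292.8: truthful gives $0, deviation gives −$486.1 → loss $486.1.
Maximum loss: $486.1.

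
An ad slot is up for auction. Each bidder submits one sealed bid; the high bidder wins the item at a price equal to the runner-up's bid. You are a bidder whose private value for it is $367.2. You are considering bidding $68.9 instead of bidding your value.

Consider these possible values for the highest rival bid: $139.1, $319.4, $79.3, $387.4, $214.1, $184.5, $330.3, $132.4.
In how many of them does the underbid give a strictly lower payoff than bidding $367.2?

The deviation hurts exactly when the highest competing bid lies strictly between $68.9 and $367.2 — underbidding then forfeits a profitable win.
$139.1: inside the interval → strictly worse (loss $228.1).
$319.4: inside the interval → strictly worse (loss $47.8).
$79.3: inside the interval → strictly worse (loss $287.9).
$387.4: above both → same outcome either way.
$214.1: inside the interval → strictly worse (loss $153.1).
$184.5: inside the interval → strictly worse (loss $182.7).
$330.3: inside the interval → strictly worse (loss $36.9).
$132.4: inside the interval → strictly worse (loss $234.8).
Count: 7.

7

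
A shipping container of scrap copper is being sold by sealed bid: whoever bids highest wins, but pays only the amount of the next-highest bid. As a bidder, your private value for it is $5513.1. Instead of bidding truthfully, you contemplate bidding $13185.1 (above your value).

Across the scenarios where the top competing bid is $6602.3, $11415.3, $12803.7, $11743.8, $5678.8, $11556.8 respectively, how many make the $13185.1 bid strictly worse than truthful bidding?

6

The deviation hurts exactly when the highest competing bid lies strictly between $5513.1 and $13185.1 — overbidding then wins at a price above your value.
$6602.3: inside the interval → strictly worse (loss $1089.2).
$11415.3: inside the interval → strictly worse (loss $5902.2).
$12803.7: inside the interval → strictly worse (loss $7290.6).
$11743.8: inside the interval → strictly worse (loss $6230.7).
$5678.8: inside the interval → strictly worse (loss $165.7).
$11556.8: inside the interval → strictly worse (loss $6043.7).
Count: 6.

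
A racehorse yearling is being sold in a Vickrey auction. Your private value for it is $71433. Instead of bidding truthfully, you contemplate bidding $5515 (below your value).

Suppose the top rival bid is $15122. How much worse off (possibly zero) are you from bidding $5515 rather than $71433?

Bidding your value $71433: you win (since $71433 > $15122) and pay $15122. Payoff $56311.
Bidding $5515: you lose. Payoff $0.
The competing bid $15122 lies between your shaded bid and your value, so underbidding forfeits an item you could have won at a profitable price.
Loss from deviating = $56311 − ($0) = $56311.
Because the price is fixed by the runner-up's bid, deviating from your value can only change a good outcome into a bad one — never the reverse.

$56311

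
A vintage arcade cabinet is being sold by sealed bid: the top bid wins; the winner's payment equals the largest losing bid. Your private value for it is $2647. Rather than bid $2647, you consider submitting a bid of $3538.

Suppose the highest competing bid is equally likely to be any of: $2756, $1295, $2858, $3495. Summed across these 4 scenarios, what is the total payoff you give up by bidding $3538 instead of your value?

The deviation costs you only when the competing bid falls strictly between $2647 and $3538; elsewhere both bids give the same outcome.
$2756: truthful payoff $0, deviation payoff −$109 → loss $109.
$1295: outcomes coincide → loss $0.
$2858: truthful payoff $0, deviation payoff −$211 → loss $211.
$3495: truthful payoff $0, deviation payoff −$848 → loss $848.
Total loss = $109 + $211 + $848 = $1168.

$1168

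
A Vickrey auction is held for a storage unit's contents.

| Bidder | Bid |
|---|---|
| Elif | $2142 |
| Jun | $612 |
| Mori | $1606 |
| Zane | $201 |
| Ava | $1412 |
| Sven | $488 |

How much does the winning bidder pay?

$1606

Highest bid: Elif at $2142, so Elif wins.
Second-highest bid: Mori at $1606 — that is the price the winner pays.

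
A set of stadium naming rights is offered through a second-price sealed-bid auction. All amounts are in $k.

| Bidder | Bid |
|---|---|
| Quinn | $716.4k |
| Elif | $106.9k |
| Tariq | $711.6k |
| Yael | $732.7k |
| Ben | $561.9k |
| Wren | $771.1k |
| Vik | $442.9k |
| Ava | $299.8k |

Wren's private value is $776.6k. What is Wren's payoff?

Highest bid: Wren at $771.1k, so Wren wins.
Second-highest bid: Yael at $732.7k — that is the price the winner pays.
Wren's payoff = value − price = $776.6k − $732.7k = $43.9k.

$43.9k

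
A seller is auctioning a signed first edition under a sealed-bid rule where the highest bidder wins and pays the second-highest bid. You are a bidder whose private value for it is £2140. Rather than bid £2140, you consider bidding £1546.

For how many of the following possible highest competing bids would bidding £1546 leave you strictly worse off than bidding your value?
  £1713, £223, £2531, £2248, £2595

The deviation hurts exactly when the highest competing bid lies strictly between £1546 and £2140 — underbidding then forfeits a profitable win.
£1713: inside the interval → strictly worse (loss £427).
£223: below both → same outcome either way.
£2531: above both → same outcome either way.
£2248: above both → same outcome either way.
£2595: above both → same outcome either way.
Count: 1.

1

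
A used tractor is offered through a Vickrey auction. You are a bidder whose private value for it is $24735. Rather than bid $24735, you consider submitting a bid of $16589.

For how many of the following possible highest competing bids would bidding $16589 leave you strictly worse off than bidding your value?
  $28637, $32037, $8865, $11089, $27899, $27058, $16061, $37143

0

The deviation hurts exactly when the highest competing bid lies strictly between $16589 and $24735 — underbidding then forfeits a profitable win.
$28637: above both → same outcome either way.
$32037: above both → same outcome either way.
$8865: below both → same outcome either way.
$11089: below both → same outcome either way.
$27899: above both → same outcome either way.
$27058: above both → same outcome either way.
$16061: below both → same outcome either way.
$37143: above both → same outcome either way.
Count: 0.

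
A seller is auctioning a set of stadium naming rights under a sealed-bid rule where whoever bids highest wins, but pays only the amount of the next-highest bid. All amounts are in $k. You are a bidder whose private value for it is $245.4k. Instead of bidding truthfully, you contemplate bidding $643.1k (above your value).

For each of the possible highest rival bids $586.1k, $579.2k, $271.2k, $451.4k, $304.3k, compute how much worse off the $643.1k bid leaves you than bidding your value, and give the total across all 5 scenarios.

The deviation costs you only when the competing bid falls strictly between $245.4k and $643.1k; elsewhere both bids give the same outcome.
$586.1k: truthful payoff $0k, deviation payoff −$340.7k → loss $340.7k.
$579.2k: truthful payoff $0k, deviation payoff −$333.8k → loss $333.8k.
$271.2k: truthful payoff $0k, deviation payoff −$25.8k → loss $25.8k.
$451.4k: truthful payoff $0k, deviation payoff −$206k → loss $206k.
$304.3k: truthful payoff $0k, deviation payoff −$58.9k → loss $58.9k.
Total loss = $340.7k + $333.8k + $25.8k + $206k + $58.9k = $965.2k.
Because the price is fixed by the runner-up's bid, deviating from your value can only change a good outcome into a bad one — never the reverse.

$965.2k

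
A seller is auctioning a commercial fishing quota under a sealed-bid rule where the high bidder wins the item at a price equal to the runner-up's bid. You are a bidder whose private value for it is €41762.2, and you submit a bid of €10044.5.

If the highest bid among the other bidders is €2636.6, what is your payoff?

Your bid €10044.5 exceeds the highest competing bid €2636.6, so you win.
In a second-price auction the winner pays the second-highest bid, €2636.6.
Payoff = value − price = €41762.2 − €2636.6 = €39125.6.

€39125.6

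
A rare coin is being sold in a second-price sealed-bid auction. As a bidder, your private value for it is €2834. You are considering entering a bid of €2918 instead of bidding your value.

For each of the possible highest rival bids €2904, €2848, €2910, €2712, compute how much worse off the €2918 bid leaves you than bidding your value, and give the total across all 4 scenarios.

€160

The deviation costs you only when the competing bid falls strictly between €2834 and €2918; elsewhere both bids give the same outcome.
€2904: truthful payoff €0, deviation payoff −€70 → loss €70.
€2848: truthful payoff €0, deviation payoff −€14 → loss €14.
€2910: truthful payoff €0, deviation payoff −€76 → loss €76.
€2712: outcomes coincide → loss €0.
Total loss = €70 + €14 + €76 = €160.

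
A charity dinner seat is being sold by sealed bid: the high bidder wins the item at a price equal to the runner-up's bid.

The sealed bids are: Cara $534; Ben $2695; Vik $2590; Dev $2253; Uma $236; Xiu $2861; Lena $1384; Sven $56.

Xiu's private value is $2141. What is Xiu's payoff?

−$554

Highest bid: Xiu at $2861, so Xiu wins.
Second-highest bid: Ben at $2695 — that is the price the winner pays.
Xiu's payoff = value − price = $2141 − $2695 = −$554.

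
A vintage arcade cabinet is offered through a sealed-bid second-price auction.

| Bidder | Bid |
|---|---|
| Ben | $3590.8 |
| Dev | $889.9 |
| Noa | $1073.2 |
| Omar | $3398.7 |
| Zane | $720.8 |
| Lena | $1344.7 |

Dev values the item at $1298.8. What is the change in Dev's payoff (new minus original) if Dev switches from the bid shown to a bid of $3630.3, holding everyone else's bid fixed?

−$2292

The highest bid among the other bidders is $3590.8; Dev's bid doesn't change that.
Original bid $889.9: Dev is not highest (top rival bid is $3590.8); payoff $0.
Alternative bid $3630.3: Dev is highest, pays the top rival bid $3590.8; payoff $1298.8 − $3590.8 = −$2292.
Change in payoff = −$2292 − ($0) = −$2292.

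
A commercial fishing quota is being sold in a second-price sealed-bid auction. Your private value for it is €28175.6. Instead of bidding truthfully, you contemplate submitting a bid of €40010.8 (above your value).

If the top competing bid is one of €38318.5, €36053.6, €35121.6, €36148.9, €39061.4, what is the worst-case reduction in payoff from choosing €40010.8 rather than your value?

€10885.8

€38318.5: truthful gives €0, deviation gives −€10142.9 → loss €10142.9.
€36053.6: truthful gives €0, deviation gives −€7878 → loss €7878.
€35121.6: truthful gives €0, deviation gives −€6946 → loss €6946.
€36148.9: truthful gives €0, deviation gives −€7973.3 → loss €7973.3.
€39061.4: truthful gives €0, deviation gives −€10885.8 → loss €10885.8.
Maximum loss: €10885.8.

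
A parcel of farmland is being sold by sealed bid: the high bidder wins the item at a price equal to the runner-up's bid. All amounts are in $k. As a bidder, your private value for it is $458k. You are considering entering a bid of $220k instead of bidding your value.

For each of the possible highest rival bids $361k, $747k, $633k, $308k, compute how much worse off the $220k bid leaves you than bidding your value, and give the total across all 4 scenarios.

The deviation costs you only when the competing bid falls strictly between $220k and $458k; elsewhere both bids give the same outcome.
$361k: truthful payoff $97k, deviation payoff $0k → loss $97k.
$747k: outcomes coincide → loss $0k.
$633k: outcomes coincide → loss $0k.
$308k: truthful payoff $150k, deviation payoff $0k → loss $150k.
Total loss = $97k + $150k = $247k.

$247k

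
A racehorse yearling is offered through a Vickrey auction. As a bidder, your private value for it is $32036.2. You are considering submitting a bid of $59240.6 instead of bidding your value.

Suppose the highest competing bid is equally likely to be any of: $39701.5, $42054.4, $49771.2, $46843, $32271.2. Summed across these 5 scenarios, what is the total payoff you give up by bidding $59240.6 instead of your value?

The deviation costs you only when the competing bid falls strictly between $32036.2 and $59240.6; elsewhere both bids give the same outcome.
$39701.5: truthful payoff $0, deviation payoff −$7665.3 → loss $7665.3.
$42054.4: truthful payoff $0, deviation payoff −$10018.2 → loss $10018.2.
$49771.2: truthful payoff $0, deviation payoff −$17735 → loss $17735.
$46843: truthful payoff $0, deviation payoff −$14806.8 → loss $14806.8.
$32271.2: truthful payoff $0, deviation payoff −$235 → loss $235.
Total loss = $7665.3 + $10018.2 + $17735 + $14806.8 + $235 = $50460.3.

$50460.3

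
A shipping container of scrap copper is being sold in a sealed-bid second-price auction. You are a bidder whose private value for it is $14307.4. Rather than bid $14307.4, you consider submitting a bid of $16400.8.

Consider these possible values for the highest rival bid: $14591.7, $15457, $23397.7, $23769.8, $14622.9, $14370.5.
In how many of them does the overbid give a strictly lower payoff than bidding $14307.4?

4

The deviation hurts exactly when the highest competing bid lies strictly between $14307.4 and $16400.8 — overbidding then wins at a price above your value.
$14591.7: inside the interval → strictly worse (loss $284.3).
$15457: inside the interval → strictly worse (loss $1149.6).
$23397.7: above both → same outcome either way.
$23769.8: above both → same outcome either way.
$14622.9: inside the interval → strictly worse (loss $315.5).
$14370.5: inside the interval → strictly worse (loss $63.1).
Count: 4.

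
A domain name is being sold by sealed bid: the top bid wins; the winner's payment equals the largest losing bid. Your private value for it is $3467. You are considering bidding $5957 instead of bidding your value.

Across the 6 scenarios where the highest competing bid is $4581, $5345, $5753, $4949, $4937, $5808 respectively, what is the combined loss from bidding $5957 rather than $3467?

The deviation costs you only when the competing bid falls strictly between $3467 and $5957; elsewhere both bids give the same outcome.
$4581: truthful payoff $0, deviation payoff −$1114 → loss $1114.
$5345: truthful payoff $0, deviation payoff −$1878 → loss $1878.
$5753: truthful payoff $0, deviation payoff −$2286 → loss $2286.
$4949: truthful payoff $0, deviation payoff −$1482 → loss $1482.
$4937: truthful payoff $0, deviation payoff −$1470 → loss $1470.
$5808: truthful payoff $0, deviation payoff −$2341 → loss $2341.
Total loss = $1114 + $1878 + $2286 + $1482 + $1470 + $2341 = $10571.
Truthful bidding weakly dominates here: raising your bid can only win items priced above your value, and lowering it can only forfeit items priced below.

$10571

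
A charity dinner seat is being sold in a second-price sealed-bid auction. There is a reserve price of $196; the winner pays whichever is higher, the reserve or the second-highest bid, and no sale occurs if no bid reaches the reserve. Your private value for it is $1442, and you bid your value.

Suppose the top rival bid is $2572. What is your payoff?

$0

Your bid $1442 is below the highest competing bid $2572, so you lose. Payoff $0.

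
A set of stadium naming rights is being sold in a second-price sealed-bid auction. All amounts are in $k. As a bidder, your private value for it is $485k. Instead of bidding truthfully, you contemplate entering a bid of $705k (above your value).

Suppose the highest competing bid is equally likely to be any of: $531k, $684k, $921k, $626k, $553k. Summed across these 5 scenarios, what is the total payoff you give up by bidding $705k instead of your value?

The deviation costs you only when the competing bid falls strictly between $485k and $705k; elsewhere both bids give the same outcome.
$531k: truthful payoff $0k, deviation payoff −$46k → loss $46k.
$684k: truthful payoff $0k, deviation payoff −$199k → loss $199k.
$921k: outcomes coincide → loss $0k.
$626k: truthful payoff $0k, deviation payoff −$141k → loss $141k.
$553k: truthful payoff $0k, deviation payoff −$68k → loss $68k.
Total loss = $46k + $199k + $141k + $68k = $454k.
Because the price is fixed by the runner-up's bid, deviating from your value can only change a good outcome into a bad one — never the reverse.

$454k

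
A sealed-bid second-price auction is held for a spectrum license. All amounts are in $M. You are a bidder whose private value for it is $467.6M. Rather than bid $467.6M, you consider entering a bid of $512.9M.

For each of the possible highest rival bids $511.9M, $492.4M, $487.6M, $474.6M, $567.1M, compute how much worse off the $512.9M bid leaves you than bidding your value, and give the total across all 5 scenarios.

$96.1M

The deviation costs you only when the competing bid falls strictly between $467.6M and $512.9M; elsewhere both bids give the same outcome.
$511.9M: truthful payoff $0M, deviation payoff −$44.3M → loss $44.3M.
$492.4M: truthful payoff $0M, deviation payoff −$24.8M → loss $24.8M.
$487.6M: truthful payoff $0M, deviation payoff −$20M → loss $20M.
$474.6M: truthful payoff $0M, deviation payoff −$7M → loss $7M.
$567.1M: outcomes coincide → loss $0M.
Total loss = $44.3M + $24.8M + $20M + $7M = $96.1M.
Because the price is fixed by the runner-up's bid, deviating from your value can only change a good outcome into a bad one — never the reverse.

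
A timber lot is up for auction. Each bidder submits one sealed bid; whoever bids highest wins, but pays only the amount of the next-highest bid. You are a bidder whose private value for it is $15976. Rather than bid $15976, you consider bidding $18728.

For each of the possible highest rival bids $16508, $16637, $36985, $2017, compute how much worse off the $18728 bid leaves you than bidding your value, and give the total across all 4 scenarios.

$1193

The deviation costs you only when the competing bid falls strictly between $15976 and $18728; elsewhere both bids give the same outcome.
$16508: truthful payoff $0, deviation payoff −$532 → loss $532.
$16637: truthful payoff $0, deviation payoff −$661 → loss $661.
$36985: outcomes coincide → loss $0.
$2017: outcomes coincide → loss $0.
Total loss = $532 + $661 = $1193.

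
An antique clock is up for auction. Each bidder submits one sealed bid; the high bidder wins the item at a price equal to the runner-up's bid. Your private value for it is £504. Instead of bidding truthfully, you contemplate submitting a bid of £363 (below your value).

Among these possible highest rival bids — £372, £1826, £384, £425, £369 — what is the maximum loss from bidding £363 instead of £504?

£372: truthful gives £132, deviation gives £0 → loss £132.
£1826: same outcome either way → loss £0.
£384: truthful gives £120, deviation gives £0 → loss £120.
£425: truthful gives £79, deviation gives £0 → loss £79.
£369: truthful gives £135, deviation gives £0 → loss £135.
Maximum loss: £135.

£135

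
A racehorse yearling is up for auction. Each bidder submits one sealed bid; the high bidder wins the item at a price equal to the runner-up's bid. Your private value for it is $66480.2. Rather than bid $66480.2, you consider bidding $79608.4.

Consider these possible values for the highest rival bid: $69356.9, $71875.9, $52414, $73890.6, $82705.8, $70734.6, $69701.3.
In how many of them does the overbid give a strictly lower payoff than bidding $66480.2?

5

The deviation hurts exactly when the highest competing bid lies strictly between $66480.2 and $79608.4 — overbidding then wins at a price above your value.
$69356.9: inside the interval → strictly worse (loss $2876.7).
$71875.9: inside the interval → strictly worse (loss $5395.7).
$52414: below both → same outcome either way.
$73890.6: inside the interval → strictly worse (loss $7410.4).
$82705.8: above both → same outcome either way.
$70734.6: inside the interval → strictly worse (loss $4254.4).
$69701.3: inside the interval → strictly worse (loss $3221.1).
Count: 5.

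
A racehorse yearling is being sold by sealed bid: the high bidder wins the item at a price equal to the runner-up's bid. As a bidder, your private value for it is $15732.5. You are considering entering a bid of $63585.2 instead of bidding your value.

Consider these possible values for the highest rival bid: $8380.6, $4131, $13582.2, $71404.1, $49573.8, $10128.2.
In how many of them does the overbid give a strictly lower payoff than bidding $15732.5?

The deviation hurts exactly when the highest competing bid lies strictly between $15732.5 and $63585.2 — overbidding then wins at a price above your value.
$8380.6: below both → same outcome either way.
$4131: below both → same outcome either way.
$13582.2: below both → same outcome either way.
$71404.1: above both → same outcome either way.
$49573.8: inside the interval → strictly worse (loss $33841.3).
$10128.2: below both → same outcome either way.
Count: 1.

1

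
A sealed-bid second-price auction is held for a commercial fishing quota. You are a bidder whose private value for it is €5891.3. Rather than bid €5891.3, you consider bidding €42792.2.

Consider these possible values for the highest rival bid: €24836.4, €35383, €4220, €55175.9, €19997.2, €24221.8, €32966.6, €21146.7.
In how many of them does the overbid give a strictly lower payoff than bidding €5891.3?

6

The deviation hurts exactly when the highest competing bid lies strictly between €5891.3 and €42792.2 — overbidding then wins at a price above your value.
€24836.4: inside the interval → strictly worse (loss €18945.1).
€35383: inside the interval → strictly worse (loss €29491.7).
€4220: below both → same outcome either way.
€55175.9: above both → same outcome either way.
€19997.2: inside the interval → strictly worse (loss €14105.9).
€24221.8: inside the interval → strictly worse (loss €18330.5).
€32966.6: inside the interval → strictly worse (loss €27075.3).
€21146.7: inside the interval → strictly worse (loss €15255.4).
Count: 6.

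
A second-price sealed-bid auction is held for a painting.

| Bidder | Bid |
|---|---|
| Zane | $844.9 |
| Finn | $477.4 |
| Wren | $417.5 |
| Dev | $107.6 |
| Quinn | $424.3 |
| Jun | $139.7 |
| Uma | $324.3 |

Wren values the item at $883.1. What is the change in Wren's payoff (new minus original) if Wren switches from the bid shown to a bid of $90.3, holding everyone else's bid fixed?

$0

The highest bid among the other bidders is $844.9; Wren's bid doesn't change that.
Original bid $417.5: Wren is not highest (top rival bid is $844.9); payoff $0.
Alternative bid $90.3: Wren is not highest (top rival bid is $844.9); payoff $0.
Change in payoff = $0 − ($0) = $0.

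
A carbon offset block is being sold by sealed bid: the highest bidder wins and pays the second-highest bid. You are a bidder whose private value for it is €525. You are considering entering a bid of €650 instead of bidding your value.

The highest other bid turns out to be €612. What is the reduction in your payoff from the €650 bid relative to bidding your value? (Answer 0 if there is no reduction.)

€87

Bidding your value €525: you lose (since €525 < €612). Payoff €0.
Bidding €650: you win and pay €612. Payoff €525 − €612 = −€87.
The competing bid €612 lies between your value and your inflated bid, so overbidding wins an item priced above your value.
Loss from deviating = €0 − (−€87) = €87.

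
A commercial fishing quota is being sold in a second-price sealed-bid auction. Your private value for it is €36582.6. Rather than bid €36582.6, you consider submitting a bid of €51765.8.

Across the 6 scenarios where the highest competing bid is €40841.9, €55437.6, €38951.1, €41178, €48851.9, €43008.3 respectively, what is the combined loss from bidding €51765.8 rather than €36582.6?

The deviation costs you only when the competing bid falls strictly between €36582.6 and €51765.8; elsewhere both bids give the same outcome.
€40841.9: truthful payoff €0, deviation payoff −€4259.3 → loss €4259.3.
€55437.6: outcomes coincide → loss €0.
€38951.1: truthful payoff €0, deviation payoff −€2368.5 → loss €2368.5.
€41178: truthful payoff €0, deviation payoff −€4595.4 → loss €4595.4.
€48851.9: truthful payoff €0, deviation payoff −€12269.3 → loss €12269.3.
€43008.3: truthful payoff €0, deviation payoff −€6425.7 → loss €6425.7.
Total loss = €4259.3 + €2368.5 + €4595.4 + €12269.3 + €6425.7 = €29918.2.
Truthful bidding weakly dominates here: raising your bid can only win items priced above your value, and lowering it can only forfeit items priced below.

€29918.2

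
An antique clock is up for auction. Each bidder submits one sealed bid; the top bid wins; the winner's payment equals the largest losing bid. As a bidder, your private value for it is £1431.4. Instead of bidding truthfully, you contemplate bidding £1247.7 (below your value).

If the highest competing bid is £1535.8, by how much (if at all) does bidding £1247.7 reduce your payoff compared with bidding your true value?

£0

Bidding your value £1431.4: you lose (since £1431.4 < £1535.8). Payoff £0.
Bidding £1247.7: you lose. Payoff £0.
Difference = £0 − £0 = £0; both bids lead to the same outcome because the competing bid is above both your value and your alternative bid.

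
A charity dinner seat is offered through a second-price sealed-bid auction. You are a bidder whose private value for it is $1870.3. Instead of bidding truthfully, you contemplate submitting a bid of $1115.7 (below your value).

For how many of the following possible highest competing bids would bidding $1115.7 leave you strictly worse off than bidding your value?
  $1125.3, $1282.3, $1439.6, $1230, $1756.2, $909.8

5

The deviation hurts exactly when the highest competing bid lies strictly between $1115.7 and $1870.3 — underbidding then forfeits a profitable win.
$1125.3: inside the interval → strictly worse (loss $745).
$1282.3: inside the interval → strictly worse (loss $588).
$1439.6: inside the interval → strictly worse (loss $430.7).
$1230: inside the interval → strictly worse (loss $640.3).
$1756.2: inside the interval → strictly worse (loss $114.1).
$909.8: below both → same outcome either way.
Count: 5.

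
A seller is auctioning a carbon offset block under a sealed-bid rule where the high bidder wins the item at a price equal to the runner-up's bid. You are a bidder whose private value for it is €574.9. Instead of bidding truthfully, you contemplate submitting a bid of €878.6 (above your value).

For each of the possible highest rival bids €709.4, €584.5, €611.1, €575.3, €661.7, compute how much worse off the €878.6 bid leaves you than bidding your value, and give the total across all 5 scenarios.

€267.5

The deviation costs you only when the competing bid falls strictly between €574.9 and €878.6; elsewhere both bids give the same outcome.
€709.4: truthful payoff €0, deviation payoff −€134.5 → loss €134.5.
€584.5: truthful payoff €0, deviation payoff −€9.6 → loss €9.6.
€611.1: truthful payoff €0, deviation payoff −€36.2 → loss €36.2.
€575.3: truthful payoff €0, deviation payoff −€0.4 → loss €0.4.
€661.7: truthful payoff €0, deviation payoff −€86.8 → loss €86.8.
Total loss = €134.5 + €9.6 + €36.2 + €0.4 + €86.8 = €267.5.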